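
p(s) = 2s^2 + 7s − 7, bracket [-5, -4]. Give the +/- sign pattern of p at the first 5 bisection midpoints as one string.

midpoint -4.5: p = 2 > 0 → [-4.5, -4]
midpoint -4.25: p = -0.625 < 0 → [-4.5, -4.25]
midpoint -4.375: p = 0.65625 > 0 → [-4.375, -4.25]
midpoint -4.3125: p = 0.0078 > 0 → [-4.3125, -4.25]
midpoint -4.28125: p = -0.3105 < 0 → [-4.3125, -4.28125]

+-++-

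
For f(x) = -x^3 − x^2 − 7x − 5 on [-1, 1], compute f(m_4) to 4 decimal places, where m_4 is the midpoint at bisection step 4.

m = 0, f(m) = -5 (−); new bracket [-1, 0]
m = -0.5, f(m) = -1.625 (−); new bracket [-1, -0.5]
m = -0.75, f(m) = 0.109375 (+); new bracket [-0.75, -0.5]
m = -0.625, f(m) = -0.7715 (−); new bracket [-0.75, -0.625]

-0.7715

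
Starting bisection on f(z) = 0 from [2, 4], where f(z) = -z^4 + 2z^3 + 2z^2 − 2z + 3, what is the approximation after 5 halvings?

z = 3 gives f = -12, negative; keep [2, 3]
z = 2.5 gives f = 2.6875, positive; keep [2.5, 3]
z = 2.75 gives f = -2.972656, negative; keep [2.5, 2.75]
z = 2.625 gives f = 0.2263, positive; keep [2.625, 2.75]
z = 2.6875 gives f = -1.2747, negative; keep [2.625, 2.6875]

2.6875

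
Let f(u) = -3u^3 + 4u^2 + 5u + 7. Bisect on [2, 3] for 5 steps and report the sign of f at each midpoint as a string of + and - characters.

m = 2.5, f(m) = -2.375 (−); new bracket [2, 2.5]
m = 2.25, f(m) = 4.328125 (+); new bracket [2.25, 2.5]
m = 2.375, f(m) = 1.248047 (+); new bracket [2.375, 2.5]
m = 2.4375, f(m) = -0.4934 (−); new bracket [2.375, 2.4375]
m = 2.40625, f(m) = 0.3946 (+); new bracket [2.40625, 2.4375]

-++-+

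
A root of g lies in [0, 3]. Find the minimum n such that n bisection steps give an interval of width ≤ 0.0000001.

Width after n steps is 3/2^n. Need 2^n ≥ 3/0.0000001 = 30000000.
2^24 = 16777216 < 30000000 ≤ 2^25 = 33554432, so n = 25.

25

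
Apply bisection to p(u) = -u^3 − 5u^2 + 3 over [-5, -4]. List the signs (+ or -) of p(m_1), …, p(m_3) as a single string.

--+

u = -4.5 gives p = -7.125, negative; keep [-5, -4.5]
u = -4.75 gives p = -2.640625, negative; keep [-5, -4.75]
u = -4.875 gives p = 0.029297, positive; keep [-4.875, -4.75]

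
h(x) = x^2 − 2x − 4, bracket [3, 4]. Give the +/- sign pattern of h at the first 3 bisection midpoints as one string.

midpoint 3.5: h = 1.25 > 0 → [3, 3.5]
midpoint 3.25: h = 0.0625 > 0 → [3, 3.25]
midpoint 3.125: h = -0.484375 < 0 → [3.125, 3.25]

++-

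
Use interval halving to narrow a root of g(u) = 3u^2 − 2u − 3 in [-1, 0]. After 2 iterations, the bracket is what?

[-0.75, -0.5]

midpoint -0.5: g = -1.25 < 0 → [-1, -0.5]
midpoint -0.75: g = 0.1875 > 0 → [-0.75, -0.5]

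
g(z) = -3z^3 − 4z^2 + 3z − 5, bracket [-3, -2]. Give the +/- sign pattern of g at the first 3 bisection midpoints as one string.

m = -2.5, g(m) = 9.375 (+); new bracket [-2.5, -2]
m = -2.25, g(m) = 2.171875 (+); new bracket [-2.25, -2]
m = -2.125, g(m) = -0.650391 (−); new bracket [-2.25, -2.125]

++-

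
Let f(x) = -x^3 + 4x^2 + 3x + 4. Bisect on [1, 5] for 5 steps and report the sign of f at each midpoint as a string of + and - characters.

++++-

f(3) = 22 > 0, so the root lies in [3, 5]
f(4) = 16 > 0, so the root lies in [4, 5]
f(4.5) = 7.375 > 0, so the root lies in [4.5, 5]
f(4.75) = 1.3281 > 0, so the root lies in [4.75, 5]
f(4.875) = -2.1699 < 0, so the root lies in [4.75, 4.875]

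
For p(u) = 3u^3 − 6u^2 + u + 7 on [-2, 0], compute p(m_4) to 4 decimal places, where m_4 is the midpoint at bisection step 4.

m = -1, p(m) = -3 (−); new bracket [-1, 0]
m = -0.5, p(m) = 4.625 (+); new bracket [-1, -0.5]
m = -0.75, p(m) = 1.609375 (+); new bracket [-1, -0.75]
m = -0.875, p(m) = -0.4785 (−); new bracket [-0.875, -0.75]

-0.4785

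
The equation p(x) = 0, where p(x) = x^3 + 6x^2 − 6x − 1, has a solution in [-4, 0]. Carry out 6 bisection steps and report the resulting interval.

[-0.1875, -0.125]

m = -2, p(m) = 27 (+); new bracket [-2, 0]
m = -1, p(m) = 10 (+); new bracket [-1, 0]
m = -0.5, p(m) = 3.375 (+); new bracket [-0.5, 0]
m = -0.25, p(m) = 0.8594 (+); new bracket [-0.25, 0]
m = -0.125, p(m) = -0.1582 (−); new bracket [-0.25, -0.125]
m = -0.1875, p(m) = 0.3293 (+); new bracket [-0.1875, -0.125]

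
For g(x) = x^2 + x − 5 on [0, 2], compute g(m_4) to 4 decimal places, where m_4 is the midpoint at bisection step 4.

x = 1 gives g = -3, negative; keep [1, 2]
x = 1.5 gives g = -1.25, negative; keep [1.5, 2]
x = 1.75 gives g = -0.1875, negative; keep [1.75, 2]
x = 1.875 gives g = 0.3906, positive; keep [1.75, 1.875]

0.3906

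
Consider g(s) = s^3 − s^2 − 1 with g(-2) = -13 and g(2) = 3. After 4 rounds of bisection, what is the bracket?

[1.25, 1.5]

m = 0, g(m) = -1 (−); new bracket [0, 2]
m = 1, g(m) = -1 (−); new bracket [1, 2]
m = 1.5, g(m) = 0.125 (+); new bracket [1, 1.5]
m = 1.25, g(m) = -0.6094 (−); new bracket [1.25, 1.5]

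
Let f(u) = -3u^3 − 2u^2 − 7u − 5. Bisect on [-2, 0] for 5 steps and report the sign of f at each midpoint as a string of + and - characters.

f(-1) = 3 > 0, so the root lies in [-1, 0]
f(-0.5) = -1.625 < 0, so the root lies in [-1, -0.5]
f(-0.75) = 0.390625 > 0, so the root lies in [-0.75, -0.5]
f(-0.625) = -0.6738 < 0, so the root lies in [-0.75, -0.625]
f(-0.6875) = -0.158 < 0, so the root lies in [-0.75, -0.6875]

+-+--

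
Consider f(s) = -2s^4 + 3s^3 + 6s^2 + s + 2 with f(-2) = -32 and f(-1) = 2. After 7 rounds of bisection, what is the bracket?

s = -1.5 gives f = -6.25, negative; keep [-1.5, -1]
s = -1.25 gives f = -0.617188, negative; keep [-1.25, -1]
s = -1.125 gives f = 0.993652, positive; keep [-1.25, -1.125]
s = -1.1875 gives f = 0.2727, positive; keep [-1.25, -1.1875]
s = -1.21875 gives f = -0.15, negative; keep [-1.21875, -1.1875]
s = -1.203125 gives f = 0.0668, positive; keep [-1.21875, -1.203125]
s = -1.2109375 gives f = -0.0402, negative; keep [-1.2109375, -1.203125]

[-1.2109375, -1.203125]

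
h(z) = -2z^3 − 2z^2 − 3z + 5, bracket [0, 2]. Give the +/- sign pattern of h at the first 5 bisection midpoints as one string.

-++-+

midpoint 1: h = -2 < 0 → [0, 1]
midpoint 0.5: h = 2.75 > 0 → [0.5, 1]
midpoint 0.75: h = 0.78125 > 0 → [0.75, 1]
midpoint 0.875: h = -0.4961 < 0 → [0.75, 0.875]
midpoint 0.8125: h = 0.1694 > 0 → [0.8125, 0.875]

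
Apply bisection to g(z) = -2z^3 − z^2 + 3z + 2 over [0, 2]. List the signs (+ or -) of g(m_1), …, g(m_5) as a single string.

z = 1 gives g = 2, positive; keep [1, 2]
z = 1.5 gives g = -2.5, negative; keep [1, 1.5]
z = 1.25 gives g = 0.28125, positive; keep [1.25, 1.5]
z = 1.375 gives g = -0.9648, negative; keep [1.25, 1.375]
z = 1.3125 gives g = -0.3071, negative; keep [1.25, 1.3125]

+-+--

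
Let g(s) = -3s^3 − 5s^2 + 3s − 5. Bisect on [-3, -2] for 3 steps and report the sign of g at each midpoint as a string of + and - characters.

s = -2.5 gives g = 3.125, positive; keep [-2.5, -2]
s = -2.25 gives g = -2.890625, negative; keep [-2.5, -2.25]
s = -2.375 gives g = -0.138672, negative; keep [-2.5, -2.375]

+--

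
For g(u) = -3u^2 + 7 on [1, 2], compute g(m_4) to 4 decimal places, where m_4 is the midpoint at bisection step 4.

-0.3242

g(1.5) = 0.25 > 0, so the root lies in [1.5, 2]
g(1.75) = -2.1875 < 0, so the root lies in [1.5, 1.75]
g(1.625) = -0.921875 < 0, so the root lies in [1.5, 1.625]
g(1.5625) = -0.3242 < 0, so the root lies in [1.5, 1.5625]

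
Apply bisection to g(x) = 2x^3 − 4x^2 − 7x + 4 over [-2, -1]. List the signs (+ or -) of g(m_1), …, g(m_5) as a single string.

x = -1.5 gives g = -1.25, negative; keep [-1.5, -1]
x = -1.25 gives g = 2.59375, positive; keep [-1.5, -1.25]
x = -1.375 gives g = 0.863281, positive; keep [-1.5, -1.375]
x = -1.4375 gives g = -0.144, negative; keep [-1.4375, -1.375]
x = -1.40625 gives g = 0.3718, positive; keep [-1.4375, -1.40625]

-++-+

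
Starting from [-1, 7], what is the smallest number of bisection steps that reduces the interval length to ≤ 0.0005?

14

Width after n steps is 8/2^n. Need 2^n ≥ 8/0.0005 = 16000.
2^13 = 8192 < 16000 ≤ 2^14 = 16384, so n = 14.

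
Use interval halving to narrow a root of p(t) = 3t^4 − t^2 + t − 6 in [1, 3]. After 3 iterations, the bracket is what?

[1, 1.25]

m = 2, p(m) = 40 (+); new bracket [1, 2]
m = 1.5, p(m) = 8.4375 (+); new bracket [1, 1.5]
m = 1.25, p(m) = 1.011719 (+); new bracket [1, 1.25]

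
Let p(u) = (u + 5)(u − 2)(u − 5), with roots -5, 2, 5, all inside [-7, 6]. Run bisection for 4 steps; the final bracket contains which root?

p(-0.5) = 61.875 > 0, so the root lies in [-7, -0.5]
p(-3.75) = 62.890625 > 0, so the root lies in [-7, -3.75]
p(-5.375) = -28.693359 < 0, so the root lies in [-5.375, -3.75]
p(-4.5625) = 27.4548 > 0, so the root lies in [-5.375, -4.5625]

-5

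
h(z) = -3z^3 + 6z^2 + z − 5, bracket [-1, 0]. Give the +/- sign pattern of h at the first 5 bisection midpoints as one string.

m = -0.5, h(m) = -3.625 (−); new bracket [-1, -0.5]
m = -0.75, h(m) = -1.109375 (−); new bracket [-1, -0.75]
m = -0.875, h(m) = 0.728516 (+); new bracket [-0.875, -0.75]
m = -0.8125, h(m) = -0.2424 (−); new bracket [-0.875, -0.8125]
m = -0.84375, h(m) = 0.2298 (+); new bracket [-0.84375, -0.8125]

--+-+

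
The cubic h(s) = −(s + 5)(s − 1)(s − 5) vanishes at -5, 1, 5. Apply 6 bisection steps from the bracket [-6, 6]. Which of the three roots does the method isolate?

-5

midpoint 0: h = -25 < 0 → [-6, 0]
midpoint -3: h = -64 < 0 → [-6, -3]
midpoint -4.5: h = -26.125 < 0 → [-6, -4.5]
midpoint -5.25: h = 16.0156 > 0 → [-5.25, -4.5]
midpoint -4.875: h = -7.252 < 0 → [-5.25, -4.875]
midpoint -5.0625: h = 3.8127 > 0 → [-5.0625, -4.875]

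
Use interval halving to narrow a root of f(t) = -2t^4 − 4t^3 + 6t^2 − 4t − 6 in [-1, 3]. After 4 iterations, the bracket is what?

m = 1, f(m) = -10 (−); new bracket [-1, 1]
m = 0, f(m) = -6 (−); new bracket [-1, 0]
m = -0.5, f(m) = -2.125 (−); new bracket [-1, -0.5]
m = -0.75, f(m) = 1.4297 (+); new bracket [-0.75, -0.5]

[-0.75, -0.5]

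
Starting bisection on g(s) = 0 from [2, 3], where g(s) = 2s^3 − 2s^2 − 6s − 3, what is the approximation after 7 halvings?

2.4609375

m = 2.5, g(m) = 0.75 (+); new bracket [2, 2.5]
m = 2.25, g(m) = -3.84375 (−); new bracket [2.25, 2.5]
m = 2.375, g(m) = -1.738281 (−); new bracket [2.375, 2.5]
m = 2.4375, g(m) = -0.5435 (−); new bracket [2.4375, 2.5]
m = 2.46875, g(m) = 0.0908 (+); new bracket [2.4375, 2.46875]
m = 2.453125, g(m) = -0.2295 (−); new bracket [2.453125, 2.46875]
m = 2.4609375, g(m) = -0.0701 (−); new bracket [2.4609375, 2.46875]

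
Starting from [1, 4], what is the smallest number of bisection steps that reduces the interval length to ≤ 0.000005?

20

Width after n steps is 3/2^n. Need 2^n ≥ 3/0.000005 = 600000.
2^19 = 524288 < 600000 ≤ 2^20 = 1048576, so n = 20.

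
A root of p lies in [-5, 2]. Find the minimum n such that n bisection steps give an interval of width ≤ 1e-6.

Width after n steps is 7/2^n. Need 2^n ≥ 7/1e-6 = 7000000.
2^22 = 4194304 < 7000000 ≤ 2^23 = 8388608, so n = 23.

23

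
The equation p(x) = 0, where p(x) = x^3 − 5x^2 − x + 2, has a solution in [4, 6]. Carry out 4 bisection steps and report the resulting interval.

p(5) = -3 < 0, so the root lies in [5, 6]
p(5.5) = 11.625 > 0, so the root lies in [5, 5.5]
p(5.25) = 3.640625 > 0, so the root lies in [5, 5.25]
p(5.125) = 0.1582 > 0, so the root lies in [5, 5.125]

[5, 5.125]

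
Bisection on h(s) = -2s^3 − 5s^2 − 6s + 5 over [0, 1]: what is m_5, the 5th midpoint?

s = 0.5 gives h = 0.5, positive; keep [0.5, 1]
s = 0.75 gives h = -3.15625, negative; keep [0.5, 0.75]
s = 0.625 gives h = -1.191406, negative; keep [0.5, 0.625]
s = 0.5625 gives h = -0.313, negative; keep [0.5, 0.5625]
s = 0.53125 gives h = 0.1015, positive; keep [0.53125, 0.5625]

0.53125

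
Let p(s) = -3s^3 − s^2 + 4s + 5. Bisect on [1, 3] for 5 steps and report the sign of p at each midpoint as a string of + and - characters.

p(2) = -15 < 0, so the root lies in [1, 2]
p(1.5) = -1.375 < 0, so the root lies in [1, 1.5]
p(1.25) = 2.578125 > 0, so the root lies in [1.25, 1.5]
p(1.375) = 0.8105 > 0, so the root lies in [1.375, 1.5]
p(1.4375) = -0.2278 < 0, so the root lies in [1.375, 1.4375]

--++-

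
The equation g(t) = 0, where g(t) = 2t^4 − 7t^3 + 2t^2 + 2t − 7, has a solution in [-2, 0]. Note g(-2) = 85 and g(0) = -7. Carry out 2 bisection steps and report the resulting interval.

[-1, -0.5]

midpoint -1: g = 2 > 0 → [-1, 0]
midpoint -0.5: g = -6.5 < 0 → [-1, -0.5]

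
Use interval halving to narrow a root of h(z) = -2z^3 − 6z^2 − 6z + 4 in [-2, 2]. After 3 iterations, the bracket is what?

h(0) = 4 > 0, so the root lies in [0, 2]
h(1) = -10 < 0, so the root lies in [0, 1]
h(0.5) = -0.75 < 0, so the root lies in [0, 0.5]

[0, 0.5]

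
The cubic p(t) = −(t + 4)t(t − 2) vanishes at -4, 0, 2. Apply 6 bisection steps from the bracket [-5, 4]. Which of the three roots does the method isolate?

t = -0.5 gives p = -4.375, negative; keep [-5, -0.5]
t = -2.75 gives p = -16.328125, negative; keep [-5, -2.75]
t = -3.875 gives p = -2.845703, negative; keep [-5, -3.875]
t = -4.4375 gives p = 12.4978, positive; keep [-4.4375, -3.875]
t = -4.15625 gives p = 3.998, positive; keep [-4.15625, -3.875]
t = -4.015625 gives p = 0.3774, positive; keep [-4.015625, -3.875]

-4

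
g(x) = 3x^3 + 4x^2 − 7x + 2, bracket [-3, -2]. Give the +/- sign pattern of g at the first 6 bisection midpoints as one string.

-++-+-

m = -2.5, g(m) = -2.375 (−); new bracket [-2.5, -2]
m = -2.25, g(m) = 3.828125 (+); new bracket [-2.5, -2.25]
m = -2.375, g(m) = 0.998047 (+); new bracket [-2.5, -2.375]
m = -2.4375, g(m) = -0.6184 (−); new bracket [-2.4375, -2.375]
m = -2.40625, g(m) = 0.2071 (+); new bracket [-2.4375, -2.40625]
m = -2.421875, g(m) = -0.2013 (−); new bracket [-2.421875, -2.40625]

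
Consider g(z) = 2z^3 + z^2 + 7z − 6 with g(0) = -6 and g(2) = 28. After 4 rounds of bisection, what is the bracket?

midpoint 1: g = 4 > 0 → [0, 1]
midpoint 0.5: g = -2 < 0 → [0.5, 1]
midpoint 0.75: g = 0.65625 > 0 → [0.5, 0.75]
midpoint 0.625: g = -0.7461 < 0 → [0.625, 0.75]

[0.625, 0.75]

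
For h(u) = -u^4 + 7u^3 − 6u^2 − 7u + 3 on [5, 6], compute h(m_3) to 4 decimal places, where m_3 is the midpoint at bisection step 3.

-17.0920

u = 5.5 gives h = 32.5625, positive; keep [5.5, 6]
u = 5.75 gives h = 2.011719, positive; keep [5.75, 6]
u = 5.875 gives h = -17.092041, negative; keep [5.75, 5.875]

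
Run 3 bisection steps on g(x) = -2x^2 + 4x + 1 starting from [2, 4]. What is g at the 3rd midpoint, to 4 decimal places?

-0.1250

x = 3 gives g = -5, negative; keep [2, 3]
x = 2.5 gives g = -1.5, negative; keep [2, 2.5]
x = 2.25 gives g = -0.125, negative; keep [2, 2.25]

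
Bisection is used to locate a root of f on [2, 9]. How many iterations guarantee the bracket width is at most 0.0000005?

Width after n steps is 7/2^n. Need 2^n ≥ 7/0.0000005 = 14000000.
2^23 = 8388608 < 14000000 ≤ 2^24 = 16777216, so n = 24.

24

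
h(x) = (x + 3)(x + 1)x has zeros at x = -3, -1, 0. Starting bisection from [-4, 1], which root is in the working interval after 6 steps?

-3

x = -1.5 gives h = 1.125, positive; keep [-4, -1.5]
x = -2.75 gives h = 1.203125, positive; keep [-4, -2.75]
x = -3.375 gives h = -3.005859, negative; keep [-3.375, -2.75]
x = -3.0625 gives h = -0.3948, negative; keep [-3.0625, -2.75]
x = -2.90625 gives h = 0.5194, positive; keep [-3.0625, -2.90625]
x = -2.984375 gives h = 0.0925, positive; keep [-3.0625, -2.984375]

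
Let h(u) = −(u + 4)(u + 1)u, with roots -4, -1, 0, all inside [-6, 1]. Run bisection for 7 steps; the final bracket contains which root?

-4

u = -2.5 gives h = -5.625, negative; keep [-6, -2.5]
u = -4.25 gives h = 3.453125, positive; keep [-4.25, -2.5]
u = -3.375 gives h = -5.009766, negative; keep [-4.25, -3.375]
u = -3.8125 gives h = -2.0105, negative; keep [-4.25, -3.8125]
u = -4.03125 gives h = 0.3819, positive; keep [-4.03125, -3.8125]
u = -3.921875 gives h = -0.8953, negative; keep [-4.03125, -3.921875]
u = -3.9765625 gives h = -0.2774, negative; keep [-4.03125, -3.9765625]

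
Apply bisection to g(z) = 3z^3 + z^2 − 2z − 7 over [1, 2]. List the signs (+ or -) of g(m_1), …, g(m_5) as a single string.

+--++

g(1.5) = 2.375 > 0, so the root lies in [1, 1.5]
g(1.25) = -2.078125 < 0, so the root lies in [1.25, 1.5]
g(1.375) = -0.060547 < 0, so the root lies in [1.375, 1.5]
g(1.4375) = 1.1028 > 0, so the root lies in [1.375, 1.4375]
g(1.40625) = 0.5078 > 0, so the root lies in [1.375, 1.40625]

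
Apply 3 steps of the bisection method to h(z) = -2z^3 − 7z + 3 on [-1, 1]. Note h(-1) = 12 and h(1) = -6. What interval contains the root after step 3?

m = 0, h(m) = 3 (+); new bracket [0, 1]
m = 0.5, h(m) = -0.75 (−); new bracket [0, 0.5]
m = 0.25, h(m) = 1.21875 (+); new bracket [0.25, 0.5]

[0.25, 0.5]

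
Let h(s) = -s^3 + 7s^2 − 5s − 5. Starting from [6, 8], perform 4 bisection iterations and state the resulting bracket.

[6, 6.125]

s = 7 gives h = -40, negative; keep [6, 7]
s = 6.5 gives h = -16.375, negative; keep [6, 6.5]
s = 6.25 gives h = -6.953125, negative; keep [6, 6.25]
s = 6.125 gives h = -2.7988, negative; keep [6, 6.125]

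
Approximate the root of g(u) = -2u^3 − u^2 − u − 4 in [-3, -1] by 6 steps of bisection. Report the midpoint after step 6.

-1.28125

g(-2) = 10 > 0, so the root lies in [-2, -1]
g(-1.5) = 2 > 0, so the root lies in [-1.5, -1]
g(-1.25) = -0.40625 < 0, so the root lies in [-1.5, -1.25]
g(-1.375) = 0.6836 > 0, so the root lies in [-1.375, -1.25]
g(-1.3125) = 0.1118 > 0, so the root lies in [-1.3125, -1.25]
g(-1.28125) = -0.1537 < 0, so the root lies in [-1.3125, -1.28125]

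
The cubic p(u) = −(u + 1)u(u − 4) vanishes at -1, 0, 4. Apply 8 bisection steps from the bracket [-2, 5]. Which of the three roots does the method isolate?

4

p(1.5) = 9.375 > 0, so the root lies in [1.5, 5]
p(3.25) = 10.359375 > 0, so the root lies in [3.25, 5]
p(4.125) = -2.642578 < 0, so the root lies in [3.25, 4.125]
p(3.6875) = 5.4016 > 0, so the root lies in [3.6875, 4.125]
p(3.90625) = 1.7967 > 0, so the root lies in [3.90625, 4.125]
p(4.015625) = -0.3147 < 0, so the root lies in [3.90625, 4.015625]
p(3.9609375) = 0.7676 > 0, so the root lies in [3.9609375, 4.015625]
p(3.98828125) = 0.2331 > 0, so the root lies in [3.98828125, 4.015625]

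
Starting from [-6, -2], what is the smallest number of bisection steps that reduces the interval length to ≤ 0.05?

7

Width after n steps is 4/2^n. Need 2^n ≥ 4/0.05 = 80.
2^6 = 64 < 80 ≤ 2^7 = 128, so n = 7.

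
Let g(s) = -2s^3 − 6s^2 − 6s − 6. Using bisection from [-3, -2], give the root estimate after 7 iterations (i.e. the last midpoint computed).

-2.2578125

s = -2.5 gives g = 2.75, positive; keep [-2.5, -2]
s = -2.25 gives g = -0.09375, negative; keep [-2.5, -2.25]
s = -2.375 gives g = 1.199219, positive; keep [-2.375, -2.25]
s = -2.3125 gives g = 0.522, positive; keep [-2.3125, -2.25]
s = -2.28125 gives g = 0.2066, positive; keep [-2.28125, -2.25]
s = -2.265625 gives g = 0.0546, positive; keep [-2.265625, -2.25]
s = -2.2578125 gives g = -0.02, negative; keep [-2.265625, -2.2578125]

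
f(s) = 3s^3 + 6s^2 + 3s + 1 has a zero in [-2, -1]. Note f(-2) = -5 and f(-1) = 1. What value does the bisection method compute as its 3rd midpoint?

-1.375

f(-1.5) = -0.125 < 0, so the root lies in [-1.5, -1]
f(-1.25) = 0.765625 > 0, so the root lies in [-1.5, -1.25]
f(-1.375) = 0.419922 > 0, so the root lies in [-1.5, -1.375]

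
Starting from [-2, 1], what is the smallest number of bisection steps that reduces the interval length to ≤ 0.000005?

20

Width after n steps is 3/2^n. Need 2^n ≥ 3/0.000005 = 600000.
2^19 = 524288 < 600000 ≤ 2^20 = 1048576, so n = 20.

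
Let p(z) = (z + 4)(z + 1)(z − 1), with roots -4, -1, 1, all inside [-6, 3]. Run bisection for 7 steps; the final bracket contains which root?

-4

m = -1.5, p(m) = 3.125 (+); new bracket [-6, -1.5]
m = -3.75, p(m) = 3.265625 (+); new bracket [-6, -3.75]
m = -4.875, p(m) = -19.919922 (−); new bracket [-4.875, -3.75]
m = -4.3125, p(m) = -5.4993 (−); new bracket [-4.3125, -3.75]
m = -4.03125, p(m) = -0.4766 (−); new bracket [-4.03125, -3.75]
m = -3.890625, p(m) = 1.5462 (+); new bracket [-4.03125, -3.890625]
m = -3.9609375, p(m) = 0.5738 (+); new bracket [-4.03125, -3.9609375]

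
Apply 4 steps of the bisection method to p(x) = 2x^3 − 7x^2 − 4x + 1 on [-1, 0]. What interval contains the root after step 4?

[-0.6875, -0.625]

p(-0.5) = 1 > 0, so the root lies in [-1, -0.5]
p(-0.75) = -0.78125 < 0, so the root lies in [-0.75, -0.5]
p(-0.625) = 0.277344 > 0, so the root lies in [-0.75, -0.625]
p(-0.6875) = -0.2085 < 0, so the root lies in [-0.6875, -0.625]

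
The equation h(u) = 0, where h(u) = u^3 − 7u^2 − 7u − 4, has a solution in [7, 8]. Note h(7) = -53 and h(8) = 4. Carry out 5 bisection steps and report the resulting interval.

h(7.5) = -28.375 < 0, so the root lies in [7.5, 8]
h(7.75) = -13.203125 < 0, so the root lies in [7.75, 8]
h(7.875) = -4.861328 < 0, so the root lies in [7.875, 8]
h(7.9375) = -0.4963 < 0, so the root lies in [7.9375, 8]
h(7.96875) = 1.7353 > 0, so the root lies in [7.9375, 7.96875]

[7.9375, 7.96875]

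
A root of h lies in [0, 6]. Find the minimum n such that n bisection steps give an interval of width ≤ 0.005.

Width after n steps is 6/2^n. Need 2^n ≥ 6/0.005 = 1200.
2^10 = 1024 < 1200 ≤ 2^11 = 2048, so n = 11.

11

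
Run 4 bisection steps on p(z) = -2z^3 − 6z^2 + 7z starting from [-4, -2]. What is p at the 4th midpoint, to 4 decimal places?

m = -3, p(m) = -21 (−); new bracket [-4, -3]
m = -3.5, p(m) = -12.25 (−); new bracket [-4, -3.5]
m = -3.75, p(m) = -5.15625 (−); new bracket [-4, -3.75]
m = -3.875, p(m) = -0.8477 (−); new bracket [-4, -3.875]

-0.8477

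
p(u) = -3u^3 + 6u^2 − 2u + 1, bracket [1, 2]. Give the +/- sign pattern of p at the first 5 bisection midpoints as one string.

+-+++

midpoint 1.5: p = 1.375 > 0 → [1.5, 2]
midpoint 1.75: p = -0.203125 < 0 → [1.5, 1.75]
midpoint 1.625: p = 0.720703 > 0 → [1.625, 1.75]
midpoint 1.6875: p = 0.2947 > 0 → [1.6875, 1.75]
midpoint 1.71875: p = 0.055 > 0 → [1.71875, 1.75]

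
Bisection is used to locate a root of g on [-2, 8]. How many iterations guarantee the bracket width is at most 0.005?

Width after n steps is 10/2^n. Need 2^n ≥ 10/0.005 = 2000.
2^10 = 1024 < 2000 ≤ 2^11 = 2048, so n = 11.

11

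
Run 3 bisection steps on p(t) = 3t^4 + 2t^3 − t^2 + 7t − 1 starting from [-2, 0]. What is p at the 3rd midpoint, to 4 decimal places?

m = -1, p(m) = -8 (−); new bracket [-2, -1]
m = -1.5, p(m) = -5.3125 (−); new bracket [-2, -1.5]
m = -1.75, p(m) = 1.105469 (+); new bracket [-1.75, -1.5]

1.1055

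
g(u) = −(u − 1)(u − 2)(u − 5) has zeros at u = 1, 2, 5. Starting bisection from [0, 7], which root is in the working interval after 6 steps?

5

g(3.5) = 5.625 > 0, so the root lies in [3.5, 7]
g(5.25) = -3.453125 < 0, so the root lies in [3.5, 5.25]
g(4.375) = 5.009766 > 0, so the root lies in [4.375, 5.25]
g(4.8125) = 2.0105 > 0, so the root lies in [4.8125, 5.25]
g(5.03125) = -0.3819 < 0, so the root lies in [4.8125, 5.03125]
g(4.921875) = 0.8953 > 0, so the root lies in [4.921875, 5.03125]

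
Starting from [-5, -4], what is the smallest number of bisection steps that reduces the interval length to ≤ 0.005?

Width after n steps is 1/2^n. Need 2^n ≥ 1/0.005 = 200.
2^7 = 128 < 200 ≤ 2^8 = 256, so n = 8.

8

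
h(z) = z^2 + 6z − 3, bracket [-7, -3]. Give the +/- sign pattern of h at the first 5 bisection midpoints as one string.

h(-5) = -8 < 0, so the root lies in [-7, -5]
h(-6) = -3 < 0, so the root lies in [-7, -6]
h(-6.5) = 0.25 > 0, so the root lies in [-6.5, -6]
h(-6.25) = -1.4375 < 0, so the root lies in [-6.5, -6.25]
h(-6.375) = -0.6094 < 0, so the root lies in [-6.5, -6.375]

--+--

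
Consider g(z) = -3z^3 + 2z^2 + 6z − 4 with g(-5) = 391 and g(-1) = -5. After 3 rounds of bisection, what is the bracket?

z = -3 gives g = 77, positive; keep [-3, -1]
z = -2 gives g = 16, positive; keep [-2, -1]
z = -1.5 gives g = 1.625, positive; keep [-1.5, -1]

[-1.5, -1]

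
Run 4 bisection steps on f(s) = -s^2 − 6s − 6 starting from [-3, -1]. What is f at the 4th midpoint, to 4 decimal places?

f(-2) = 2 > 0, so the root lies in [-2, -1]
f(-1.5) = 0.75 > 0, so the root lies in [-1.5, -1]
f(-1.25) = -0.0625 < 0, so the root lies in [-1.5, -1.25]
f(-1.375) = 0.3594 > 0, so the root lies in [-1.375, -1.25]

0.3594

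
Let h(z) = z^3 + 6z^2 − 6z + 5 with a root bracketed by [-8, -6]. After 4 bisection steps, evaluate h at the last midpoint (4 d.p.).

z = -7 gives h = -2, negative; keep [-7, -6]
z = -6.5 gives h = 22.875, positive; keep [-7, -6.5]
z = -6.75 gives h = 11.328125, positive; keep [-7, -6.75]
z = -6.875 gives h = 4.8926, positive; keep [-7, -6.875]

4.8926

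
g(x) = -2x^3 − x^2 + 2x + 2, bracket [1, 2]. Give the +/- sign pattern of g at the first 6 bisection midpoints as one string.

--+--+

x = 1.5 gives g = -4, negative; keep [1, 1.5]
x = 1.25 gives g = -0.96875, negative; keep [1, 1.25]
x = 1.125 gives g = 0.136719, positive; keep [1.125, 1.25]
x = 1.1875 gives g = -0.3843, negative; keep [1.125, 1.1875]
x = 1.15625 gives g = -0.116, negative; keep [1.125, 1.15625]
x = 1.140625 gives g = 0.0123, positive; keep [1.140625, 1.15625]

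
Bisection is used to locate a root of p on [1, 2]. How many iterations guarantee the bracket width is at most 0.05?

Width after n steps is 1/2^n. Need 2^n ≥ 1/0.05 = 20.
2^4 = 16 < 20 ≤ 2^5 = 32, so n = 5.

5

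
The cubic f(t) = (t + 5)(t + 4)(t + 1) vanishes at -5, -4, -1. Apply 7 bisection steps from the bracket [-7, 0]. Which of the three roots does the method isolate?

t = -3.5 gives f = -1.875, negative; keep [-3.5, 0]
t = -1.75 gives f = -5.484375, negative; keep [-1.75, 0]
t = -0.875 gives f = 1.611328, positive; keep [-1.75, -0.875]
t = -1.3125 gives f = -3.0969, negative; keep [-1.3125, -0.875]
t = -1.09375 gives f = -1.0643, negative; keep [-1.09375, -0.875]
t = -0.984375 gives f = 0.1892, positive; keep [-1.09375, -0.984375]
t = -1.0390625 gives f = -0.4581, negative; keep [-1.0390625, -0.984375]

-1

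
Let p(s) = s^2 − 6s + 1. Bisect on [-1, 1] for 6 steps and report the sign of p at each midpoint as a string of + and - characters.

m = 0, p(m) = 1 (+); new bracket [0, 1]
m = 0.5, p(m) = -1.75 (−); new bracket [0, 0.5]
m = 0.25, p(m) = -0.4375 (−); new bracket [0, 0.25]
m = 0.125, p(m) = 0.2656 (+); new bracket [0.125, 0.25]
m = 0.1875, p(m) = -0.0898 (−); new bracket [0.125, 0.1875]
m = 0.15625, p(m) = 0.0869 (+); new bracket [0.15625, 0.1875]

+--+-+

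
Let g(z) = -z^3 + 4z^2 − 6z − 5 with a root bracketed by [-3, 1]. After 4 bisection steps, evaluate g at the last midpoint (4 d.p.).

midpoint -1: g = 6 > 0 → [-1, 1]
midpoint 0: g = -5 < 0 → [-1, 0]
midpoint -0.5: g = -0.875 < 0 → [-1, -0.5]
midpoint -0.75: g = 2.1719 > 0 → [-0.75, -0.5]

2.1719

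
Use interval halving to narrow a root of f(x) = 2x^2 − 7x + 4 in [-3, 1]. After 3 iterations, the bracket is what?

[0.5, 1]

midpoint -1: f = 13 > 0 → [-1, 1]
midpoint 0: f = 4 > 0 → [0, 1]
midpoint 0.5: f = 1 > 0 → [0.5, 1]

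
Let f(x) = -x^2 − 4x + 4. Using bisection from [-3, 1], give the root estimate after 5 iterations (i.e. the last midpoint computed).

f(-1) = 7 > 0, so the root lies in [-1, 1]
f(0) = 4 > 0, so the root lies in [0, 1]
f(0.5) = 1.75 > 0, so the root lies in [0.5, 1]
f(0.75) = 0.4375 > 0, so the root lies in [0.75, 1]
f(0.875) = -0.2656 < 0, so the root lies in [0.75, 0.875]

0.875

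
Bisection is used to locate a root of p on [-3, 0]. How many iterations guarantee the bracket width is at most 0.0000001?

Width after n steps is 3/2^n. Need 2^n ≥ 3/0.0000001 = 30000000.
2^24 = 16777216 < 30000000 ≤ 2^25 = 33554432, so n = 25.

25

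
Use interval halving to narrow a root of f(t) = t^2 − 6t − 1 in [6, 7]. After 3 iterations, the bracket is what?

t = 6.5 gives f = 2.25, positive; keep [6, 6.5]
t = 6.25 gives f = 0.5625, positive; keep [6, 6.25]
t = 6.125 gives f = -0.234375, negative; keep [6.125, 6.25]

[6.125, 6.25]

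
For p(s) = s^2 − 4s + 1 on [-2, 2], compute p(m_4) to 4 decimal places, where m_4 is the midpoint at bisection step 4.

0.0625

midpoint 0: p = 1 > 0 → [0, 2]
midpoint 1: p = -2 < 0 → [0, 1]
midpoint 0.5: p = -0.75 < 0 → [0, 0.5]
midpoint 0.25: p = 0.0625 > 0 → [0.25, 0.5]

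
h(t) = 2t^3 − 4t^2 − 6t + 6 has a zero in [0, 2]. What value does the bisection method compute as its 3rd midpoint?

0.75

midpoint 1: h = -2 < 0 → [0, 1]
midpoint 0.5: h = 2.25 > 0 → [0.5, 1]
midpoint 0.75: h = 0.09375 > 0 → [0.75, 1]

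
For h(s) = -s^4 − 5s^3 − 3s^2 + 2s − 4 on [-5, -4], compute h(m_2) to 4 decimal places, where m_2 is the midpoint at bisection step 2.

-9.1133

m = -4.5, h(m) = -28.1875 (−); new bracket [-4.5, -4]
m = -4.25, h(m) = -9.113281 (−); new bracket [-4.25, -4]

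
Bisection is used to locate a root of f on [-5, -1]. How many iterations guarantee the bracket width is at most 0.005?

10

Width after n steps is 4/2^n. Need 2^n ≥ 4/0.005 = 800.
2^9 = 512 < 800 ≤ 2^10 = 1024, so n = 10.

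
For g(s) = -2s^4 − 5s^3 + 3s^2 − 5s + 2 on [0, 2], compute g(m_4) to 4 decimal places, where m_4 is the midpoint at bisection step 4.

0.2437

g(1) = -7 < 0, so the root lies in [0, 1]
g(0.5) = -0.5 < 0, so the root lies in [0, 0.5]
g(0.25) = 0.851562 > 0, so the root lies in [0.25, 0.5]
g(0.375) = 0.2437 > 0, so the root lies in [0.375, 0.5]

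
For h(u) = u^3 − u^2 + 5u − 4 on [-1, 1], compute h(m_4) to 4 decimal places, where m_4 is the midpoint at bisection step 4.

0.2793

m = 0, h(m) = -4 (−); new bracket [0, 1]
m = 0.5, h(m) = -1.625 (−); new bracket [0.5, 1]
m = 0.75, h(m) = -0.390625 (−); new bracket [0.75, 1]
m = 0.875, h(m) = 0.2793 (+); new bracket [0.75, 0.875]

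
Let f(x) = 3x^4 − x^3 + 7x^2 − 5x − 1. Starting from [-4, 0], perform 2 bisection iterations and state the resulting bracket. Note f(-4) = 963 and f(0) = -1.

x = -2 gives f = 93, positive; keep [-2, 0]
x = -1 gives f = 15, positive; keep [-1, 0]

[-1, 0]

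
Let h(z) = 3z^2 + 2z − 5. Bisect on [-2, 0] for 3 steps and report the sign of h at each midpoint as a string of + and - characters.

--+

m = -1, h(m) = -4 (−); new bracket [-2, -1]
m = -1.5, h(m) = -1.25 (−); new bracket [-2, -1.5]
m = -1.75, h(m) = 0.6875 (+); new bracket [-1.75, -1.5]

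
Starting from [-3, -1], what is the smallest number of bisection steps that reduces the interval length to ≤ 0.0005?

Width after n steps is 2/2^n. Need 2^n ≥ 2/0.0005 = 4000.
2^11 = 2048 < 4000 ≤ 2^12 = 4096, so n = 12.

12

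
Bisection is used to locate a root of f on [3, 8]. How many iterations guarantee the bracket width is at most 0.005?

Width after n steps is 5/2^n. Need 2^n ≥ 5/0.005 = 1000.
2^9 = 512 < 1000 ≤ 2^10 = 1024, so n = 10.

10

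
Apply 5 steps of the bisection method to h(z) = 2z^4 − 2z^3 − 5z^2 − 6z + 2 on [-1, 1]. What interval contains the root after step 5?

midpoint 0: h = 2 > 0 → [0, 1]
midpoint 0.5: h = -2.375 < 0 → [0, 0.5]
midpoint 0.25: h = 0.164062 > 0 → [0.25, 0.5]
midpoint 0.375: h = -1.019 < 0 → [0.25, 0.375]
midpoint 0.3125: h = -0.4052 < 0 → [0.25, 0.3125]

[0.25, 0.3125]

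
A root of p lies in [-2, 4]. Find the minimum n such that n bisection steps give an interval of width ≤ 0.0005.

Width after n steps is 6/2^n. Need 2^n ≥ 6/0.0005 = 12000.
2^13 = 8192 < 12000 ≤ 2^14 = 16384, so n = 14.

14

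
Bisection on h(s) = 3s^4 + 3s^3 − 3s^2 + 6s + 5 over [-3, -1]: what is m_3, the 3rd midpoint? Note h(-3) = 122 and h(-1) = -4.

s = -2 gives h = 5, positive; keep [-2, -1]
s = -1.5 gives h = -5.6875, negative; keep [-2, -1.5]
s = -1.75 gives h = -2.628906, negative; keep [-2, -1.75]

-1.75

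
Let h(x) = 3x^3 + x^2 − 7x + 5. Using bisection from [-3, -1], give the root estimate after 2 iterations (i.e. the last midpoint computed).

m = -2, h(m) = -1 (−); new bracket [-2, -1]
m = -1.5, h(m) = 7.625 (+); new bracket [-2, -1.5]

-1.5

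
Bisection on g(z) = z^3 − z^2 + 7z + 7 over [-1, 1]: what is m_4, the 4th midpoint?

-0.875

z = 0 gives g = 7, positive; keep [-1, 0]
z = -0.5 gives g = 3.125, positive; keep [-1, -0.5]
z = -0.75 gives g = 0.765625, positive; keep [-1, -0.75]
z = -0.875 gives g = -0.5605, negative; keep [-0.875, -0.75]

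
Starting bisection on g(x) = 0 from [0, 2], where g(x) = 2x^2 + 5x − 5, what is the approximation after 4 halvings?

0.875

x = 1 gives g = 2, positive; keep [0, 1]
x = 0.5 gives g = -2, negative; keep [0.5, 1]
x = 0.75 gives g = -0.125, negative; keep [0.75, 1]
x = 0.875 gives g = 0.9062, positive; keep [0.75, 0.875]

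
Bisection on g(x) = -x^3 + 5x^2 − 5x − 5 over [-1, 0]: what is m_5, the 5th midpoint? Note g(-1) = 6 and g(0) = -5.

m = -0.5, g(m) = -1.125 (−); new bracket [-1, -0.5]
m = -0.75, g(m) = 1.984375 (+); new bracket [-0.75, -0.5]
m = -0.625, g(m) = 0.322266 (+); new bracket [-0.625, -0.5]
m = -0.5625, g(m) = -0.4275 (−); new bracket [-0.625, -0.5625]
m = -0.59375, g(m) = -0.0592 (−); new bracket [-0.625, -0.59375]

-0.59375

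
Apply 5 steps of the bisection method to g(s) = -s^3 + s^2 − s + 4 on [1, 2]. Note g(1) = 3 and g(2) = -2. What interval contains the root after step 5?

[1.71875, 1.75]

s = 1.5 gives g = 1.375, positive; keep [1.5, 2]
s = 1.75 gives g = -0.046875, negative; keep [1.5, 1.75]
s = 1.625 gives g = 0.724609, positive; keep [1.625, 1.75]
s = 1.6875 gives g = 0.3547, positive; keep [1.6875, 1.75]
s = 1.71875 gives g = 0.158, positive; keep [1.71875, 1.75]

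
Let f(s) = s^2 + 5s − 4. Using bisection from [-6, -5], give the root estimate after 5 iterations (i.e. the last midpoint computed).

-5.71875

m = -5.5, f(m) = -1.25 (−); new bracket [-6, -5.5]
m = -5.75, f(m) = 0.3125 (+); new bracket [-5.75, -5.5]
m = -5.625, f(m) = -0.484375 (−); new bracket [-5.75, -5.625]
m = -5.6875, f(m) = -0.0898 (−); new bracket [-5.75, -5.6875]
m = -5.71875, f(m) = 0.1104 (+); new bracket [-5.71875, -5.6875]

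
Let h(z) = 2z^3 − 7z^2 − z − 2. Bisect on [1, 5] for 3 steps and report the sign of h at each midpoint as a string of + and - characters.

midpoint 3: h = -14 < 0 → [3, 5]
midpoint 4: h = 10 > 0 → [3, 4]
midpoint 3.5: h = -5.5 < 0 → [3.5, 4]

-+-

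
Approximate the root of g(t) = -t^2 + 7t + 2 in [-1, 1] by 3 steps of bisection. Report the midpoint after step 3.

g(0) = 2 > 0, so the root lies in [-1, 0]
g(-0.5) = -1.75 < 0, so the root lies in [-0.5, 0]
g(-0.25) = 0.1875 > 0, so the root lies in [-0.5, -0.25]

-0.25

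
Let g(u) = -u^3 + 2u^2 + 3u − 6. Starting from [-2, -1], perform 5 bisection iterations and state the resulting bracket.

m = -1.5, g(m) = -2.625 (−); new bracket [-2, -1.5]
m = -1.75, g(m) = 0.234375 (+); new bracket [-1.75, -1.5]
m = -1.625, g(m) = -1.302734 (−); new bracket [-1.75, -1.625]
m = -1.6875, g(m) = -0.5618 (−); new bracket [-1.75, -1.6875]
m = -1.71875, g(m) = -0.1707 (−); new bracket [-1.75, -1.71875]

[-1.75, -1.71875]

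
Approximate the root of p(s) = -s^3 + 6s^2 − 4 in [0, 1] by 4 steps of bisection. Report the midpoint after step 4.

0.9375

m = 0.5, p(m) = -2.625 (−); new bracket [0.5, 1]
m = 0.75, p(m) = -1.046875 (−); new bracket [0.75, 1]
m = 0.875, p(m) = -0.076172 (−); new bracket [0.875, 1]
m = 0.9375, p(m) = 0.4495 (+); new bracket [0.875, 0.9375]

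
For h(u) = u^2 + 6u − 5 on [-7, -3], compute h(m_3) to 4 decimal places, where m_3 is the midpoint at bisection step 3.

-1.7500

h(-5) = -10 < 0, so the root lies in [-7, -5]
h(-6) = -5 < 0, so the root lies in [-7, -6]
h(-6.5) = -1.75 < 0, so the root lies in [-7, -6.5]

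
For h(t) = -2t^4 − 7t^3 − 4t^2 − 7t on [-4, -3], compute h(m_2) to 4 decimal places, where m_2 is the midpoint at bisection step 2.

-2.3359

h(-3.5) = -24.5 < 0, so the root lies in [-3.5, -3]
h(-3.25) = -2.335938 < 0, so the root lies in [-3.25, -3]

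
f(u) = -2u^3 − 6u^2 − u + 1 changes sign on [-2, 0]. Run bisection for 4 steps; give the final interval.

[-0.625, -0.5]

f(-1) = -2 < 0, so the root lies in [-1, 0]
f(-0.5) = 0.25 > 0, so the root lies in [-1, -0.5]
f(-0.75) = -0.78125 < 0, so the root lies in [-0.75, -0.5]
f(-0.625) = -0.2305 < 0, so the root lies in [-0.625, -0.5]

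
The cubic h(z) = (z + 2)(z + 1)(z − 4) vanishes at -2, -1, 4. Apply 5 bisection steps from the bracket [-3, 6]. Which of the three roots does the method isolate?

4

m = 1.5, h(m) = -21.875 (−); new bracket [1.5, 6]
m = 3.75, h(m) = -6.828125 (−); new bracket [3.75, 6]
m = 4.875, h(m) = 35.341797 (+); new bracket [3.75, 4.875]
m = 4.3125, h(m) = 10.4797 (+); new bracket [3.75, 4.3125]
m = 4.03125, h(m) = 0.9483 (+); new bracket [3.75, 4.03125]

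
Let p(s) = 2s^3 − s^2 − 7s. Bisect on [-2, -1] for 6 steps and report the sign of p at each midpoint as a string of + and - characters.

s = -1.5 gives p = 1.5, positive; keep [-2, -1.5]
s = -1.75 gives p = -1.53125, negative; keep [-1.75, -1.5]
s = -1.625 gives p = 0.152344, positive; keep [-1.75, -1.625]
s = -1.6875 gives p = -0.646, negative; keep [-1.6875, -1.625]
s = -1.65625 gives p = -0.2361, negative; keep [-1.65625, -1.625]
s = -1.640625 gives p = -0.0393, negative; keep [-1.640625, -1.625]

+-+---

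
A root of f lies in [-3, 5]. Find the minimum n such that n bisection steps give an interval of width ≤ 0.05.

Width after n steps is 8/2^n. Need 2^n ≥ 8/0.05 = 160.
2^7 = 128 < 160 ≤ 2^8 = 256, so n = 8.

8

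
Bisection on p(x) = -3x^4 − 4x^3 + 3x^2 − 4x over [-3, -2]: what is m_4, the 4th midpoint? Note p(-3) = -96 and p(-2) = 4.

-2.0625

x = -2.5 gives p = -25.9375, negative; keep [-2.5, -2]
x = -2.25 gives p = -7.136719, negative; keep [-2.25, -2]
x = -2.125 gives p = -0.74292, negative; keep [-2.125, -2]
x = -2.0625 gives p = 1.8193, positive; keep [-2.125, -2.0625]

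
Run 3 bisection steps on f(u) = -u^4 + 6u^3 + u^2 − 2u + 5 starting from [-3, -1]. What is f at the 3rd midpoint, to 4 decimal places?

f(-2) = -51 < 0, so the root lies in [-2, -1]
f(-1.5) = -15.0625 < 0, so the root lies in [-1.5, -1]
f(-1.25) = -5.097656 < 0, so the root lies in [-1.25, -1]

-5.0977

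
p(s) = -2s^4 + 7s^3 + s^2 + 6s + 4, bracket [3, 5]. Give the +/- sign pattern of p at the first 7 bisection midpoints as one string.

s = 4 gives p = -20, negative; keep [3, 4]
s = 3.5 gives p = 37.25, positive; keep [3.5, 4]
s = 3.75 gives p = 14.195312, positive; keep [3.75, 4]
s = 3.875 gives p = -1.3735, negative; keep [3.75, 3.875]
s = 3.8125 gives p = 6.7756, positive; keep [3.8125, 3.875]
s = 3.84375 gives p = 2.7944, positive; keep [3.84375, 3.875]
s = 3.859375 gives p = 0.734, positive; keep [3.859375, 3.875]

-++-+++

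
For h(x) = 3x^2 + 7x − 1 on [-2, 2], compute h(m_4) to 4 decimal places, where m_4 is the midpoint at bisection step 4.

midpoint 0: h = -1 < 0 → [0, 2]
midpoint 1: h = 9 > 0 → [0, 1]
midpoint 0.5: h = 3.25 > 0 → [0, 0.5]
midpoint 0.25: h = 0.9375 > 0 → [0, 0.25]

0.9375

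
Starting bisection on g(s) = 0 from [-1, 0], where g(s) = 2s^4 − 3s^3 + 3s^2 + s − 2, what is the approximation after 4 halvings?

g(-0.5) = -1.25 < 0, so the root lies in [-1, -0.5]
g(-0.75) = 0.835938 > 0, so the root lies in [-0.75, -0.5]
g(-0.625) = -0.415527 < 0, so the root lies in [-0.75, -0.625]
g(-0.6875) = 0.1521 > 0, so the root lies in [-0.6875, -0.625]

-0.6875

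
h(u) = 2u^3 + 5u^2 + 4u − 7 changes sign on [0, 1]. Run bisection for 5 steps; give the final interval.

[0.75, 0.78125]

midpoint 0.5: h = -3.5 < 0 → [0.5, 1]
midpoint 0.75: h = -0.34375 < 0 → [0.75, 1]
midpoint 0.875: h = 1.667969 > 0 → [0.75, 0.875]
midpoint 0.8125: h = 0.6235 > 0 → [0.75, 0.8125]
midpoint 0.78125: h = 0.1304 > 0 → [0.75, 0.78125]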